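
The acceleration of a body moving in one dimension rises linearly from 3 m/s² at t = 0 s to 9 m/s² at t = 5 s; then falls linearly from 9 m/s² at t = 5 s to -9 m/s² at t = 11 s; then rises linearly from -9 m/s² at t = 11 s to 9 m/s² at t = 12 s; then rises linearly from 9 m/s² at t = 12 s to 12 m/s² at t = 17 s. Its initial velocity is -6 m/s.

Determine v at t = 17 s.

76.5 m/s

Δv equals the area under the a-t graph; then v = v₀ + Δv.
0–5 s: ½(3 + 9)(5) = 30 m/s
5–11 s: ½(9 + -9)(6) = 0 m/s
11–12 s: ½(-9 + 9)(1) = 0 m/s
12–17 s: ½(9 + 12)(5) = 52.5 m/s
Δv = 82.5 m/s, so v(17) = -6 + (82.5) = 76.5 m/s.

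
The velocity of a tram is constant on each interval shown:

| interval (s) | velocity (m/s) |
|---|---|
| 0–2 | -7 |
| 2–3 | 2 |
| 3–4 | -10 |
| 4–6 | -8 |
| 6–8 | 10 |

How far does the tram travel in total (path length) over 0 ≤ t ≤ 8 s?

62 m

Total distance travelled is ∫|v| dt — sum the magnitudes of each area piece.
0–2 s: |-7| × 2 = 14 m
2–3 s: |2| × 1 = 2 m
3–4 s: |-10| × 1 = 10 m
4–6 s: |-8| × 2 = 16 m
6–8 s: |10| × 2 = 20 m
Total distance = 62 m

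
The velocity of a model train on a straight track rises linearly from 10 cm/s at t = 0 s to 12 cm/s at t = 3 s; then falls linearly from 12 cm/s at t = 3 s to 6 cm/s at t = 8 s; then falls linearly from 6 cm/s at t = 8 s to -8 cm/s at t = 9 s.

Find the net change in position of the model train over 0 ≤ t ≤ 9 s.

Net displacement equals the area under the velocity-time graph (areas below the axis count negative).
0–3 s: ½(10 + 12)(3) = 33 cm
3–8 s: ½(12 + 6)(5) = 45 cm
8–9 s: ½(6 + -8)(1) = -1 cm
Net displacement = 77 cm

77 cm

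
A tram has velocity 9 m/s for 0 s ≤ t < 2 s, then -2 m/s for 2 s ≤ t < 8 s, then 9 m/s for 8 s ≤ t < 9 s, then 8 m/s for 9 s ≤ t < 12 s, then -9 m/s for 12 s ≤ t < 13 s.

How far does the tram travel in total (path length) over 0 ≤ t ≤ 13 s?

72 m

Distance (not displacement) is the total path length: add the absolute areas under v-t.
0–2 s: |9| × 2 = 18 m
2–8 s: |-2| × 6 = 12 m
8–9 s: |9| × 1 = 9 m
9–12 s: |8| × 3 = 24 m
12–13 s: |-9| × 1 = 9 m
Total distance = 72 m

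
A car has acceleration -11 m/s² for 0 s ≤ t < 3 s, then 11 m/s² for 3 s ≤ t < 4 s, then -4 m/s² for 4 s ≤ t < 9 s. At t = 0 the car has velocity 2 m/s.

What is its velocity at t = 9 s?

-40 m/s

Δv equals the area under the a-t graph; then v = v₀ + Δv.
0–3 s: -11 × 3 = -33 m/s
3–4 s: 11 × 1 = 11 m/s
4–9 s: -4 × 5 = -20 m/s
Δv = -42 m/s, so v(9) = 2 + (-42) = -40 m/s.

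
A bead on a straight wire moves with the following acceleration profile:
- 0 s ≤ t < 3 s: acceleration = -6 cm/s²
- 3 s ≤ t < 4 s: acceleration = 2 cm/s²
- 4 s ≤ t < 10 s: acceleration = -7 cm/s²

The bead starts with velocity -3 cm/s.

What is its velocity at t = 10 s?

Δv equals the area under the a-t graph; then v = v₀ + Δv.
0–3 s: -6 × 3 = -18 cm/s
3–4 s: 2 × 1 = 2 cm/s
4–10 s: -7 × 6 = -42 cm/s
Δv = -58 cm/s, so v(10) = -3 + (-58) = -61 cm/s.

-61 cm/s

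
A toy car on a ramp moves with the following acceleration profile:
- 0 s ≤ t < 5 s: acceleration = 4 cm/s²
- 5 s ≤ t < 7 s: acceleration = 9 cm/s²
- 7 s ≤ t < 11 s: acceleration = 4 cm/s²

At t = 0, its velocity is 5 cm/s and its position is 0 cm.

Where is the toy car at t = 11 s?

On each constant-a segment, Δv = aΔt and Δx = v₀Δt + ½aΔt²; chain segment to segment.
0–5 s: v starts 5 cm/s; Δx = 5·5 + ½·4·5² = 75 cm; v ends 25 cm/s.
5–7 s: v starts 25 cm/s; Δx = 25·2 + ½·9·2² = 68 cm; v ends 43 cm/s.
7–11 s: v starts 43 cm/s; Δx = 43·4 + ½·4·4² = 204 cm; v ends 59 cm/s.
x(11) = 0 + Σ Δx = 347 cm.

347 cm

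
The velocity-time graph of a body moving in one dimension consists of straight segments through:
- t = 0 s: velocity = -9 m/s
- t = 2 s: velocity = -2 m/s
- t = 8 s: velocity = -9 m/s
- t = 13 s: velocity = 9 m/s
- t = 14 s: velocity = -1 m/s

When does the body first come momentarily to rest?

v changes sign on 8–13 s (from -9 to 9); the graph is linear there, so v = 0 at t = 8 + (9)·(13 − 8)/(9 − -9) = 10.5 s.

t = 10.5 s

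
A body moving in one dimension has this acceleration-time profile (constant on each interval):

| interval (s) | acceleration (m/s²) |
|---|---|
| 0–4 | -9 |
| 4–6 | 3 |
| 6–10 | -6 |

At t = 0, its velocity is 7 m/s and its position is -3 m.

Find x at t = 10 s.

-239 m

On each constant-a segment, Δv = aΔt and Δx = v₀Δt + ½aΔt²; chain segment to segment.
0–4 s: v starts 7 m/s; Δx = 7·4 + ½·-9·4² = -44 m; v ends -29 m/s.
4–6 s: v starts -29 m/s; Δx = -29·2 + ½·3·2² = -52 m; v ends -23 m/s.
6–10 s: v starts -23 m/s; Δx = -23·4 + ½·-6·4² = -140 m; v ends -47 m/s.
x(10) = -3 + Σ Δx = -239 m.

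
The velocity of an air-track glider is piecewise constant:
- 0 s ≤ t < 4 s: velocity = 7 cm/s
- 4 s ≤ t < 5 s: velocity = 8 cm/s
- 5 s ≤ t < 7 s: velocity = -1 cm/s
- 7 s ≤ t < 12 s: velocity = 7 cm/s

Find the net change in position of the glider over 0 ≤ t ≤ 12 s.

Net displacement equals the area under the velocity-time graph (areas below the axis count negative).
0–4 s: 7 × 4 = 28 cm
4–5 s: 8 × 1 = 8 cm
5–7 s: -1 × 2 = -2 cm
7–12 s: 7 × 5 = 35 cm
Net displacement = 69 cm

69 cm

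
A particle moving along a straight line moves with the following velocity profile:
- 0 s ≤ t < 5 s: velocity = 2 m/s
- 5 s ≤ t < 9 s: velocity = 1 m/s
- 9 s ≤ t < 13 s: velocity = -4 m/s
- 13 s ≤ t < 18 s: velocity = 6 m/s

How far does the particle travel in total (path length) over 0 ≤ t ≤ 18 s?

60 m

Distance (not displacement) is the total path length: add the absolute areas under v-t.
0–5 s: |2| × 5 = 10 m
5–9 s: |1| × 4 = 4 m
9–13 s: |-4| × 4 = 16 m
13–18 s: |6| × 5 = 30 m
Total distance = 60 m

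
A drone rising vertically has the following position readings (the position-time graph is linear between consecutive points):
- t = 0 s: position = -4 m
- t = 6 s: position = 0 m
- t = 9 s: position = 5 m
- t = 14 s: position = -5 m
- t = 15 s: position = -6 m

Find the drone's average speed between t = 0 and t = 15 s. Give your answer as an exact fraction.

4/3 m/s

Average speed = (total path length)/(elapsed time); on a piecewise-linear x-t graph the path length is Σ|Δx|.
0–6 s: |Δx| = |0 − -4| = 4 m
6–9 s: |Δx| = |5 − 0| = 5 m
9–14 s: |Δx| = |-5 − 5| = 10 m
14–15 s: |Δx| = |-6 − -5| = 1 m
Total path = 20 m; average speed = 20/15 = 4/3 m/s.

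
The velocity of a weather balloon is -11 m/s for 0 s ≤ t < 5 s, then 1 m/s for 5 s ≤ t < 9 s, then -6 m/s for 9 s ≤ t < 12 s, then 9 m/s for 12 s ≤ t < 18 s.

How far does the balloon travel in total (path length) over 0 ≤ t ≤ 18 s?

Total distance travelled is ∫|v| dt — sum the magnitudes of each area piece.
0–5 s: |-11| × 5 = 55 m
5–9 s: |1| × 4 = 4 m
9–12 s: |-6| × 3 = 18 m
12–18 s: |9| × 6 = 54 m
Total distance = 131 m

131 m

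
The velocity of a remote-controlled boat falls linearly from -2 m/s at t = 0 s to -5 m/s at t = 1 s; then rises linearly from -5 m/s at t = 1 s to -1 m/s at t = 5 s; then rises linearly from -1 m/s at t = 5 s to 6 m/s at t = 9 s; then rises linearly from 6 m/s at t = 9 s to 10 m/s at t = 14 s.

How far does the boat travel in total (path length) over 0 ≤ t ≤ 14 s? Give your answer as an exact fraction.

925/14 m

Total distance travelled is ∫|v| dt — sum the magnitudes of each area piece.
0–1 s: |½(-2 + -5)(1)| = 3.5 m
1–5 s: |½(-5 + -1)(4)| = 12 m
5–9 s: v = 0 at t = 39/7 s; triangle areas 2/7 + 72/7 = 74/7 m
9–14 s: |½(6 + 10)(5)| = 40 m
Total distance = 925/14 m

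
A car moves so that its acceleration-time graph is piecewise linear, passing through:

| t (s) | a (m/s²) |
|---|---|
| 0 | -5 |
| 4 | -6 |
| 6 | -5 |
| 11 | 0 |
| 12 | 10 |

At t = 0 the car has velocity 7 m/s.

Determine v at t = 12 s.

Δv equals the area under the a-t graph; then v = v₀ + Δv.
0–4 s: ½(-5 + -6)(4) = -22 m/s
4–6 s: ½(-6 + -5)(2) = -11 m/s
6–11 s: ½(-5 + 0)(5) = -12.5 m/s
11–12 s: ½(0 + 10)(1) = 5 m/s
Δv = -40.5 m/s, so v(12) = 7 + (-40.5) = -33.5 m/s.

-33.5 m/s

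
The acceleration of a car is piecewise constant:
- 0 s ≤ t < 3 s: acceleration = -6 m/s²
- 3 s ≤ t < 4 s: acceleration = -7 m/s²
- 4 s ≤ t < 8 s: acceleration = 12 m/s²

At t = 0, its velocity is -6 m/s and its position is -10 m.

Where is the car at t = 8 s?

-110.5 m

On each constant-a segment, Δv = aΔt and Δx = v₀Δt + ½aΔt²; chain segment to segment.
0–3 s: v starts -6 m/s; Δx = -6·3 + ½·-6·3² = -45 m; v ends -24 m/s.
3–4 s: v starts -24 m/s; Δx = -24·1 + ½·-7·1² = -27.5 m; v ends -31 m/s.
4–8 s: v starts -31 m/s; Δx = -31·4 + ½·12·4² = -28 m; v ends 17 m/s.
x(8) = -10 + Σ Δx = -110.5 m.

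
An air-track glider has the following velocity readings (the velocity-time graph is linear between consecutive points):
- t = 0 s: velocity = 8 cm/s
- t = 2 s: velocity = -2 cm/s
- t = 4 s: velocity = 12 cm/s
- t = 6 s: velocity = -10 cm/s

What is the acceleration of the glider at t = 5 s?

Acceleration is the slope of the v-t graph on 4–6 s: (-10 − 12)/(6 − 4) = -11 cm/s².

-11 cm/s²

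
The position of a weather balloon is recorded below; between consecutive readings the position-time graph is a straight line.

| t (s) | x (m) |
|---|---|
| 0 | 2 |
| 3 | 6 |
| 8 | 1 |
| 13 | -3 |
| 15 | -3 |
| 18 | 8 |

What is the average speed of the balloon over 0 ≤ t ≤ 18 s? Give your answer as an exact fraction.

Average speed = (total path length)/(elapsed time); on a piecewise-linear x-t graph the path length is Σ|Δx|.
0–3 s: |Δx| = |6 − 2| = 4 m
3–8 s: |Δx| = |1 − 6| = 5 m
8–13 s: |Δx| = |-3 − 1| = 4 m
13–15 s: |Δx| = |-3 − -3| = 0 m
15–18 s: |Δx| = |8 − -3| = 11 m
Total path = 24 m; average speed = 24/18 = 4/3 m/s.

4/3 m/s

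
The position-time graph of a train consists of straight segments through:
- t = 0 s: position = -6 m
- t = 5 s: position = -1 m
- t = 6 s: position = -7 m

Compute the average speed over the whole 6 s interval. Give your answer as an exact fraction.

Average speed = (total path length)/(elapsed time); on a piecewise-linear x-t graph the path length is Σ|Δx|.
0–5 s: |Δx| = |-1 − -6| = 5 m
5–6 s: |Δx| = |-7 − -1| = 6 m
Total path = 11 m; average speed = 11/6 = 11/6 m/s.

11/6 m/s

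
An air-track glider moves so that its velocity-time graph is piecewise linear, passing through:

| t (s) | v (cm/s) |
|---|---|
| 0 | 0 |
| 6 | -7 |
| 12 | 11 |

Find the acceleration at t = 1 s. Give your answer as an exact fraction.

-7/6 cm/s²

Acceleration is the slope of the v-t graph on 0–6 s: (-7 − 0)/(6 − 0) = -7/6 cm/s².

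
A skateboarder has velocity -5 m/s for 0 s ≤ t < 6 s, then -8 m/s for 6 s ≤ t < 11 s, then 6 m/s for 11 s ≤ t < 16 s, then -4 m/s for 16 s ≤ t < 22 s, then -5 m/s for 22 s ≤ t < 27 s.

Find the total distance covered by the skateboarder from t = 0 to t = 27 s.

Total distance travelled is ∫|v| dt — sum the magnitudes of each area piece.
0–6 s: |-5| × 6 = 30 m
6–11 s: |-8| × 5 = 40 m
11–16 s: |6| × 5 = 30 m
16–22 s: |-4| × 6 = 24 m
22–27 s: |-5| × 5 = 25 m
Total distance = 149 m

149 m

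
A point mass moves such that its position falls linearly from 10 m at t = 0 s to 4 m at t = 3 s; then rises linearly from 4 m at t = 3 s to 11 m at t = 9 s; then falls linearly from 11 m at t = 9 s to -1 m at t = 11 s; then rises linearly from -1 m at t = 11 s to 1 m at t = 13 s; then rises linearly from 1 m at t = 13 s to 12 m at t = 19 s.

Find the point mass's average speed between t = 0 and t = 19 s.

Average speed = (total path length)/(elapsed time); on a piecewise-linear x-t graph the path length is Σ|Δx|.
0–3 s: |Δx| = |4 − 10| = 6 m
3–9 s: |Δx| = |11 − 4| = 7 m
9–11 s: |Δx| = |-1 − 11| = 12 m
11–13 s: |Δx| = |1 − -1| = 2 m
13–19 s: |Δx| = |12 − 1| = 11 m
Total path = 38 m; average speed = 38/19 = 2 m/s.

2 m/s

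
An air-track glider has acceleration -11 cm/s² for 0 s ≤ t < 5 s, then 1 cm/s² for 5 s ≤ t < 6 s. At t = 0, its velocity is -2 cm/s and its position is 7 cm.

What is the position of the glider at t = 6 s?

-197 cm

On each constant-a segment, Δv = aΔt and Δx = v₀Δt + ½aΔt²; chain segment to segment.
0–5 s: v starts -2 cm/s; Δx = -2·5 + ½·-11·5² = -147.5 cm; v ends -57 cm/s.
5–6 s: v starts -57 cm/s; Δx = -57·1 + ½·1·1² = -56.5 cm; v ends -56 cm/s.
x(6) = 7 + Σ Δx = -197 cm.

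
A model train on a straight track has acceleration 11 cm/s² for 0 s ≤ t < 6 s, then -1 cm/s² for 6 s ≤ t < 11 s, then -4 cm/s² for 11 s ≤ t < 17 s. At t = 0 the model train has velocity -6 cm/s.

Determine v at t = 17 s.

Δv equals the area under the a-t graph; then v = v₀ + Δv.
0–6 s: 11 × 6 = 66 cm/s
6–11 s: -1 × 5 = -5 cm/s
11–17 s: -4 × 6 = -24 cm/s
Δv = 37 cm/s, so v(17) = -6 + (37) = 31 cm/s.

31 cm/s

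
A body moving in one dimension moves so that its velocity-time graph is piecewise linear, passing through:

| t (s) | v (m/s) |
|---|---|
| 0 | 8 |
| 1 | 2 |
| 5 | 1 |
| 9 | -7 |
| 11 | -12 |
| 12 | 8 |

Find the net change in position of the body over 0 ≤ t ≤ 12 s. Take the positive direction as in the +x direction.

Displacement is the signed area under the v-t curve.
0–1 s: ½(8 + 2)(1) = 5 m
1–5 s: ½(2 + 1)(4) = 6 m
5–9 s: ½(1 + -7)(4) = -12 m
9–11 s: ½(-7 + -12)(2) = -19 m
11–12 s: ½(-12 + 8)(1) = -2 m
Net displacement = -22 m

-22 m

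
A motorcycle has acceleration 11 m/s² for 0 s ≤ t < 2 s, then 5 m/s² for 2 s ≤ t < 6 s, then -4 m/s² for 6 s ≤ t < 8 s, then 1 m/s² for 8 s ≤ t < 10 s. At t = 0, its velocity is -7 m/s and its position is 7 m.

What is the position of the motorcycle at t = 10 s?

233 m

On each constant-a segment, Δv = aΔt and Δx = v₀Δt + ½aΔt²; chain segment to segment.
0–2 s: v starts -7 m/s; Δx = -7·2 + ½·11·2² = 8 m; v ends 15 m/s.
2–6 s: v starts 15 m/s; Δx = 15·4 + ½·5·4² = 100 m; v ends 35 m/s.
6–8 s: v starts 35 m/s; Δx = 35·2 + ½·-4·2² = 62 m; v ends 27 m/s.
8–10 s: v starts 27 m/s; Δx = 27·2 + ½·1·2² = 56 m; v ends 29 m/s.
x(10) = 7 + Σ Δx = 233 m.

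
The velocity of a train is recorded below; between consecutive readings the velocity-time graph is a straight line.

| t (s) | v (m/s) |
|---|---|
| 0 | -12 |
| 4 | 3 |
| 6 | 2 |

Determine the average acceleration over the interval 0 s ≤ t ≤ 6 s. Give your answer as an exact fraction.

Average acceleration = Δv/Δt = (2 − -12)/(6 − 0) = 7/3 m/s².

7/3 m/s²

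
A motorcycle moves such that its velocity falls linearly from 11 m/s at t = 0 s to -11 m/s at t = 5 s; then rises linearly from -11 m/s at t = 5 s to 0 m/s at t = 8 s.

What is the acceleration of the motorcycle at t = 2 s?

-4.4 m/s²

Acceleration is the slope of the v-t graph on 0–5 s: (-11 − 11)/(5 − 0) = -4.4 m/s².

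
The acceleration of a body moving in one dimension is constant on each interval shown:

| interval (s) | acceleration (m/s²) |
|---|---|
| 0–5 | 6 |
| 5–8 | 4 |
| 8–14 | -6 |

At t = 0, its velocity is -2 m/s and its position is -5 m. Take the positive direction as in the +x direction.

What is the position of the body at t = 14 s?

On each constant-a segment, Δv = aΔt and Δx = v₀Δt + ½aΔt²; chain segment to segment.
0–5 s: v starts -2 m/s; Δx = -2·5 + ½·6·5² = 65 m; v ends 28 m/s.
5–8 s: v starts 28 m/s; Δx = 28·3 + ½·4·3² = 102 m; v ends 40 m/s.
8–14 s: v starts 40 m/s; Δx = 40·6 + ½·-6·6² = 132 m; v ends 4 m/s.
x(14) = -5 + Σ Δx = 294 m.

294 m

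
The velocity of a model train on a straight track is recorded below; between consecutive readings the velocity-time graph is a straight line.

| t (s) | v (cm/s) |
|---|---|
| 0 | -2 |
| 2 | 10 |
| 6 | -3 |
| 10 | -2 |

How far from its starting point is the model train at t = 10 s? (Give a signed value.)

12 cm

Displacement is the signed area under the v-t curve.
0–2 s: ½(-2 + 10)(2) = 8 cm
2–6 s: ½(10 + -3)(4) = 14 cm
6–10 s: ½(-3 + -2)(4) = -10 cm
Net displacement = 12 cm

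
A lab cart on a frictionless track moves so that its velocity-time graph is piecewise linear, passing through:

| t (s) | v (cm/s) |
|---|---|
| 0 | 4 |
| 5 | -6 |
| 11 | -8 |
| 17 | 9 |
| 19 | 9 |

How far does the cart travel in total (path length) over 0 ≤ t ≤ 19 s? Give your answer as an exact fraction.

1676/17 cm

Distance (not displacement) is the total path length: add the absolute areas under v-t.
0–5 s: v = 0 at t = 2 s; triangle areas 4 + 9 = 13 cm
5–11 s: |½(-6 + -8)(6)| = 42 cm
11–17 s: v = 0 at t = 235/17 s; triangle areas 192/17 + 243/17 = 435/17 cm
17–19 s: |9| × 2 = 18 cm
Total distance = 1676/17 cm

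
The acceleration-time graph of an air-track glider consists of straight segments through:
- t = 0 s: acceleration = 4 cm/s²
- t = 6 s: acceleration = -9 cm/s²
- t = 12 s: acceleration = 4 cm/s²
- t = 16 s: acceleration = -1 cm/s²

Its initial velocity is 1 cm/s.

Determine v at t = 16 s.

-23 cm/s

Δv equals the area under the a-t graph; then v = v₀ + Δv.
0–6 s: ½(4 + -9)(6) = -15 cm/s
6–12 s: ½(-9 + 4)(6) = -15 cm/s
12–16 s: ½(4 + -1)(4) = 6 cm/s
Δv = -24 cm/s, so v(16) = 1 + (-24) = -23 cm/s.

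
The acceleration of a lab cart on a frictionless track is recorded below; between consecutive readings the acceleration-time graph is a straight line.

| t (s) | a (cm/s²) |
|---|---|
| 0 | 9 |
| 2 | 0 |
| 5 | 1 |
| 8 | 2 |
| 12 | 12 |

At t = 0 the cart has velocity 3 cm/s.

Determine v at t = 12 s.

Δv equals the area under the a-t graph; then v = v₀ + Δv.
0–2 s: ½(9 + 0)(2) = 9 cm/s
2–5 s: ½(0 + 1)(3) = 1.5 cm/s
5–8 s: ½(1 + 2)(3) = 4.5 cm/s
8–12 s: ½(2 + 12)(4) = 28 cm/s
Δv = 43 cm/s, so v(12) = 3 + (43) = 46 cm/s.

46 cm/s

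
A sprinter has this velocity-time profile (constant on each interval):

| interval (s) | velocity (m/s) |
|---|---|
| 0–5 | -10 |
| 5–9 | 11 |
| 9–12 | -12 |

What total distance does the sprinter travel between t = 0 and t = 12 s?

Total distance travelled is ∫|v| dt — sum the magnitudes of each area piece.
0–5 s: |-10| × 5 = 50 m
5–9 s: |11| × 4 = 44 m
9–12 s: |-12| × 3 = 36 m
Total distance = 130 m

130 m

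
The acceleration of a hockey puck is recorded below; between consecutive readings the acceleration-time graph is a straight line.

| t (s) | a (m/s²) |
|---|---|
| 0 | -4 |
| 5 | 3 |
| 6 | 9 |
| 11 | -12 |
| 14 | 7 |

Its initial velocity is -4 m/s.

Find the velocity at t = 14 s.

Δv equals the area under the a-t graph; then v = v₀ + Δv.
0–5 s: ½(-4 + 3)(5) = -2.5 m/s
5–6 s: ½(3 + 9)(1) = 6 m/s
6–11 s: ½(9 + -12)(5) = -7.5 m/s
11–14 s: ½(-12 + 7)(3) = -7.5 m/s
Δv = -11.5 m/s, so v(14) = -4 + (-11.5) = -15.5 m/s.

-15.5 m/s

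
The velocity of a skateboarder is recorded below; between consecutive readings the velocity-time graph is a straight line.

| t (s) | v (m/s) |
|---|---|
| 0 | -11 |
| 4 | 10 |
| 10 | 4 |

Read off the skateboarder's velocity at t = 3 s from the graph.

4.75 m/s

On 0–4 s the graph is linear from -11 to 10 m/s: v(3) = -11 + (10 − -11)·(3 − 0)/(4 − 0) = 4.75 m/s.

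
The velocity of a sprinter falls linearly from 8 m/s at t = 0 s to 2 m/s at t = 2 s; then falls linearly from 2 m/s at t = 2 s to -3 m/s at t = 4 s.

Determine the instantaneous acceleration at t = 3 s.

Acceleration is the slope of the v-t graph on 2–4 s: (-3 − 2)/(4 − 2) = -2.5 m/s².

-2.5 m/s²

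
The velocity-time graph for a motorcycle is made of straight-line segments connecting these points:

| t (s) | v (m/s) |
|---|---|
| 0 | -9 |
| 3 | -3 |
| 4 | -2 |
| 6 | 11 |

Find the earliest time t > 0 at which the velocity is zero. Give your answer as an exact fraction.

v changes sign on 4–6 s (from -2 to 11); the graph is linear there, so v = 0 at t = 4 + (2)·(6 − 4)/(11 − -2) = 56/13 s.

t = 56/13 s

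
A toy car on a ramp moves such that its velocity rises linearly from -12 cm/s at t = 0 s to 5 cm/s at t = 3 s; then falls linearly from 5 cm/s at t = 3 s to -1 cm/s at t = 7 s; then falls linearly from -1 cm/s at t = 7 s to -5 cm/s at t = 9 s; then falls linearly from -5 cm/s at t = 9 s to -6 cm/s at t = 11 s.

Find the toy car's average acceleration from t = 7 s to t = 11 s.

Average acceleration = Δv/Δt = (-6 − -1)/(11 − 7) = -1.25 cm/s².

-1.25 cm/s²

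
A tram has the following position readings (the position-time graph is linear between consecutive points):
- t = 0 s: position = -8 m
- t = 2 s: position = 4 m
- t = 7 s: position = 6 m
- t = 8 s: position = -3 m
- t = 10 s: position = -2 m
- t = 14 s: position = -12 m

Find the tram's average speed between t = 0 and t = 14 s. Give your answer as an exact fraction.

Average speed = (total path length)/(elapsed time); on a piecewise-linear x-t graph the path length is Σ|Δx|.
0–2 s: |Δx| = |4 − -8| = 12 m
2–7 s: |Δx| = |6 − 4| = 2 m
7–8 s: |Δx| = |-3 − 6| = 9 m
8–10 s: |Δx| = |-2 − -3| = 1 m
10–14 s: |Δx| = |-12 − -2| = 10 m
Total path = 34 m; average speed = 34/14 = 17/7 m/s.

17/7 m/s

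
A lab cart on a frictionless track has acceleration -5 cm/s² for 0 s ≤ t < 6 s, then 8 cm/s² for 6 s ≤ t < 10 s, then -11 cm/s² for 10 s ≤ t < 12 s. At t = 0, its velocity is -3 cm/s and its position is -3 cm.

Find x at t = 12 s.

On each constant-a segment, Δv = aΔt and Δx = v₀Δt + ½aΔt²; chain segment to segment.
0–6 s: v starts -3 cm/s; Δx = -3·6 + ½·-5·6² = -108 cm; v ends -33 cm/s.
6–10 s: v starts -33 cm/s; Δx = -33·4 + ½·8·4² = -68 cm; v ends -1 cm/s.
10–12 s: v starts -1 cm/s; Δx = -1·2 + ½·-11·2² = -24 cm; v ends -23 cm/s.
x(12) = -3 + Σ Δx = -203 cm.

-203 cm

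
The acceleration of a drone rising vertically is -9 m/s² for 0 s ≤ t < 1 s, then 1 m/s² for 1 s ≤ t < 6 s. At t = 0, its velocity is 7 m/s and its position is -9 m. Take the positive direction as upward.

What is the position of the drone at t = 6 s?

-4 m

On each constant-a segment, Δv = aΔt and Δx = v₀Δt + ½aΔt²; chain segment to segment.
0–1 s: v starts 7 m/s; Δx = 7·1 + ½·-9·1² = 2.5 m; v ends -2 m/s.
1–6 s: v starts -2 m/s; Δx = -2·5 + ½·1·5² = 2.5 m; v ends 3 m/s.
x(6) = -9 + Σ Δx = -4 m.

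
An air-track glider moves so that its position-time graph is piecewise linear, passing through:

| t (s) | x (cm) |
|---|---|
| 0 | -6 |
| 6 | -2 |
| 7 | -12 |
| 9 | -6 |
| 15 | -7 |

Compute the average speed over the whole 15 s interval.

1.4 cm/s

Average speed = (total path length)/(elapsed time); on a piecewise-linear x-t graph the path length is Σ|Δx|.
0–6 s: |Δx| = |-2 − -6| = 4 cm
6–7 s: |Δx| = |-12 − -2| = 10 cm
7–9 s: |Δx| = |-6 − -12| = 6 cm
9–15 s: |Δx| = |-7 − -6| = 1 cm
Total path = 21 cm; average speed = 21/15 = 1.4 cm/s.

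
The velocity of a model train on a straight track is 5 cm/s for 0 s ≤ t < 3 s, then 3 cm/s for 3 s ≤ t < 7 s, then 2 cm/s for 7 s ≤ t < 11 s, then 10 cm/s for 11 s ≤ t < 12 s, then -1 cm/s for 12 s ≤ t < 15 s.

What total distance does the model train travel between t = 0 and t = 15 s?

Distance (not displacement) is the total path length: add the absolute areas under v-t.
0–3 s: |5| × 3 = 15 cm
3–7 s: |3| × 4 = 12 cm
7–11 s: |2| × 4 = 8 cm
11–12 s: |10| × 1 = 10 cm
12–15 s: |-1| × 3 = 3 cm
Total distance = 48 cm

48 cm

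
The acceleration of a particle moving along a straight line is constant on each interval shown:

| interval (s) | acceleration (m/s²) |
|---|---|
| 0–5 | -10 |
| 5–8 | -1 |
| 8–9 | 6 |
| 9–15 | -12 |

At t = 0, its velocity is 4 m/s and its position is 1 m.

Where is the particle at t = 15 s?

On each constant-a segment, Δv = aΔt and Δx = v₀Δt + ½aΔt²; chain segment to segment.
0–5 s: v starts 4 m/s; Δx = 4·5 + ½·-10·5² = -105 m; v ends -46 m/s.
5–8 s: v starts -46 m/s; Δx = -46·3 + ½·-1·3² = -142.5 m; v ends -49 m/s.
8–9 s: v starts -49 m/s; Δx = -49·1 + ½·6·1² = -46 m; v ends -43 m/s.
9–15 s: v starts -43 m/s; Δx = -43·6 + ½·-12·6² = -474 m; v ends -115 m/s.
x(15) = 1 + Σ Δx = -766.5 m.

-766.5 m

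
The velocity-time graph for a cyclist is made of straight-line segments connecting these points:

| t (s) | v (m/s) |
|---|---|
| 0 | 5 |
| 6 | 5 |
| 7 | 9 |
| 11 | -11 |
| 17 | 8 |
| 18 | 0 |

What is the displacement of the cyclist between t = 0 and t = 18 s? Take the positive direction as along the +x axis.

28 m

Displacement is the signed area under the v-t curve.
0–6 s: 5 × 6 = 30 m
6–7 s: ½(5 + 9)(1) = 7 m
7–11 s: ½(9 + -11)(4) = -4 m
11–17 s: ½(-11 + 8)(6) = -9 m
17–18 s: ½(8 + 0)(1) = 4 m
Net displacement = 28 m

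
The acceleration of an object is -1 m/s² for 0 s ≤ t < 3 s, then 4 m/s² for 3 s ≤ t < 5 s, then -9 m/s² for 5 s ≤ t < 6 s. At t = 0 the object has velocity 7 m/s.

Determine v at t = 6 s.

3 m/s

Δv equals the area under the a-t graph; then v = v₀ + Δv.
0–3 s: -1 × 3 = -3 m/s
3–5 s: 4 × 2 = 8 m/s
5–6 s: -9 × 1 = -9 m/s
Δv = -4 m/s, so v(6) = 7 + (-4) = 3 m/s.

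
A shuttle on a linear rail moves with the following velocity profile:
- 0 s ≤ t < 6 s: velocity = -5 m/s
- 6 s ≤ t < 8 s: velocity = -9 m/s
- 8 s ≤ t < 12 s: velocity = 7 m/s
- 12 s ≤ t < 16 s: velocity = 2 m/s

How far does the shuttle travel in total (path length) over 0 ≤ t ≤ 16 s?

Total distance travelled is ∫|v| dt — sum the magnitudes of each area piece.
0–6 s: |-5| × 6 = 30 m
6–8 s: |-9| × 2 = 18 m
8–12 s: |7| × 4 = 28 m
12–16 s: |2| × 4 = 8 m
Total distance = 84 m

84 m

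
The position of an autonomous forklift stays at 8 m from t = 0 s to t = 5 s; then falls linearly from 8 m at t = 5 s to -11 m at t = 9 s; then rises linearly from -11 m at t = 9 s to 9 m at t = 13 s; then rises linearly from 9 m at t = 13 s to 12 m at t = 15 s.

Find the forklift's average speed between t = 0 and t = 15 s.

2.8 m/s

Average speed = (total path length)/(elapsed time); on a piecewise-linear x-t graph the path length is Σ|Δx|.
0–5 s: |Δx| = |8 − 8| = 0 m
5–9 s: |Δx| = |-11 − 8| = 19 m
9–13 s: |Δx| = |9 − -11| = 20 m
13–15 s: |Δx| = |12 − 9| = 3 m
Total path = 42 m; average speed = 42/15 = 2.8 m/s.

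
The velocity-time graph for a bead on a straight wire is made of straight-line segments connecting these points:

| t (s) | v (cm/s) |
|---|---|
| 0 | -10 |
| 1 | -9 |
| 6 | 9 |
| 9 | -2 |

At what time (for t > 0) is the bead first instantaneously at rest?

t = 3.5 s

v changes sign on 1–6 s (from -9 to 9); the graph is linear there, so v = 0 at t = 1 + (9)·(6 − 1)/(9 − -9) = 3.5 s.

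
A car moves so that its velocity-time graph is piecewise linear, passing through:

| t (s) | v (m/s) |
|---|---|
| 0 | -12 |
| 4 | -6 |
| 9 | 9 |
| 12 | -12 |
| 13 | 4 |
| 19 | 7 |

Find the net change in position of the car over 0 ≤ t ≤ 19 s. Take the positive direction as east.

Displacement is the signed area under the v-t curve.
0–4 s: ½(-12 + -6)(4) = -36 m
4–9 s: ½(-6 + 9)(5) = 7.5 m
9–12 s: ½(9 + -12)(3) = -4.5 m
12–13 s: ½(-12 + 4)(1) = -4 m
13–19 s: ½(4 + 7)(6) = 33 m
Net displacement = -4 m

-4 m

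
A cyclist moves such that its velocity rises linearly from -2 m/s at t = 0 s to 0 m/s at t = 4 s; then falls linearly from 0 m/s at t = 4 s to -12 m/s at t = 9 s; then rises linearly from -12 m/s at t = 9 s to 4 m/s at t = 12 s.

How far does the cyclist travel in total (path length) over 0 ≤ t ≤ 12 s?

Distance (not displacement) is the total path length: add the absolute areas under v-t.
0–4 s: |½(-2 + 0)(4)| = 4 m
4–9 s: |½(0 + -12)(5)| = 30 m
9–12 s: v = 0 at t = 11.25 s; triangle areas 13.5 + 1.5 = 15 m
Total distance = 49 m

49 m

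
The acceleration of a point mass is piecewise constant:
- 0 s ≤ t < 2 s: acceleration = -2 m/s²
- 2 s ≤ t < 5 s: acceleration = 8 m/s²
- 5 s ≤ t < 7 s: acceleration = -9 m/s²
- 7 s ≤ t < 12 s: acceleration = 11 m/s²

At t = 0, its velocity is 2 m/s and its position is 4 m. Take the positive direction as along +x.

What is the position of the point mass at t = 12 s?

On each constant-a segment, Δv = aΔt and Δx = v₀Δt + ½aΔt²; chain segment to segment.
0–2 s: v starts 2 m/s; Δx = 2·2 + ½·-2·2² = 0 m; v ends -2 m/s.
2–5 s: v starts -2 m/s; Δx = -2·3 + ½·8·3² = 30 m; v ends 22 m/s.
5–7 s: v starts 22 m/s; Δx = 22·2 + ½·-9·2² = 26 m; v ends 4 m/s.
7–12 s: v starts 4 m/s; Δx = 4·5 + ½·11·5² = 157.5 m; v ends 59 m/s.
x(12) = 4 + Σ Δx = 217.5 m.

217.5 m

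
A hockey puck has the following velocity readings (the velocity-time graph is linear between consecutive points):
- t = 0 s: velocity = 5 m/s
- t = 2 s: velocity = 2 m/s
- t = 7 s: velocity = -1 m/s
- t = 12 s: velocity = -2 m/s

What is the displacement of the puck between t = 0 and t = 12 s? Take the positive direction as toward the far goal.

2 m

Net displacement equals the area under the velocity-time graph (areas below the axis count negative).
0–2 s: ½(5 + 2)(2) = 7 m
2–7 s: ½(2 + -1)(5) = 2.5 m
7–12 s: ½(-1 + -2)(5) = -7.5 m
Net displacement = 2 m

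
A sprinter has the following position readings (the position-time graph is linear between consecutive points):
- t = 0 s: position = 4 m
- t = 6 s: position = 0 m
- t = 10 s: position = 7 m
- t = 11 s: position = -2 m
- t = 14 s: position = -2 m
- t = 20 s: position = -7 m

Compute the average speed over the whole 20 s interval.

1.25 m/s

Average speed = (total path length)/(elapsed time); on a piecewise-linear x-t graph the path length is Σ|Δx|.
0–6 s: |Δx| = |0 − 4| = 4 m
6–10 s: |Δx| = |7 − 0| = 7 m
10–11 s: |Δx| = |-2 − 7| = 9 m
11–14 s: |Δx| = |-2 − -2| = 0 m
14–20 s: |Δx| = |-7 − -2| = 5 m
Total path = 25 m; average speed = 25/20 = 1.25 m/s.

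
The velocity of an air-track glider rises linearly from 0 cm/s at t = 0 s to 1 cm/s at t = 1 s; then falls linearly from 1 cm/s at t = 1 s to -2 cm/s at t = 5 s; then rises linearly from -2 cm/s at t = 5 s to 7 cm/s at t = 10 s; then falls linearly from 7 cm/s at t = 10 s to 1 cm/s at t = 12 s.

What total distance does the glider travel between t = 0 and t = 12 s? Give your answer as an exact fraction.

Total distance travelled is ∫|v| dt — sum the magnitudes of each area piece.
0–1 s: |½(0 + 1)(1)| = 0.5 cm
1–5 s: v = 0 at t = 7/3 s; triangle areas 2/3 + 8/3 = 10/3 cm
5–10 s: v = 0 at t = 55/9 s; triangle areas 10/9 + 245/18 = 265/18 cm
10–12 s: |½(7 + 1)(2)| = 8 cm
Total distance = 239/9 cm

239/9 cm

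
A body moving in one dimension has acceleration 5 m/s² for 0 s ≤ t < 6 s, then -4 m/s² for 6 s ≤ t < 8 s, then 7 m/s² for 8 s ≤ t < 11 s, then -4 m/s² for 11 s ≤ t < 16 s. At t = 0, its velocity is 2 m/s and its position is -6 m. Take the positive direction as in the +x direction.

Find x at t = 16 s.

On each constant-a segment, Δv = aΔt and Δx = v₀Δt + ½aΔt²; chain segment to segment.
0–6 s: v starts 2 m/s; Δx = 2·6 + ½·5·6² = 102 m; v ends 32 m/s.
6–8 s: v starts 32 m/s; Δx = 32·2 + ½·-4·2² = 56 m; v ends 24 m/s.
8–11 s: v starts 24 m/s; Δx = 24·3 + ½·7·3² = 103.5 m; v ends 45 m/s.
11–16 s: v starts 45 m/s; Δx = 45·5 + ½·-4·5² = 175 m; v ends 25 m/s.
x(16) = -6 + Σ Δx = 430.5 m.

430.5 m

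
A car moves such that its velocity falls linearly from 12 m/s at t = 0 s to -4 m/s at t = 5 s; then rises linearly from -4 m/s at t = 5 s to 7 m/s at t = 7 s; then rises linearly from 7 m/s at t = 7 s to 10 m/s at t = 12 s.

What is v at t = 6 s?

1.5 m/s

On 5–7 s the graph is linear from -4 to 7 m/s: v(6) = -4 + (7 − -4)·(6 − 5)/(7 − 5) = 1.5 m/s.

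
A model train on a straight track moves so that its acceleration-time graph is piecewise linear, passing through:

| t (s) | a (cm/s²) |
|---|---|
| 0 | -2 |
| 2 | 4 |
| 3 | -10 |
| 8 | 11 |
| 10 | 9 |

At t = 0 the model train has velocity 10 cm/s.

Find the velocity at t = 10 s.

Δv equals the area under the a-t graph; then v = v₀ + Δv.
0–2 s: ½(-2 + 4)(2) = 2 cm/s
2–3 s: ½(4 + -10)(1) = -3 cm/s
3–8 s: ½(-10 + 11)(5) = 2.5 cm/s
8–10 s: ½(11 + 9)(2) = 20 cm/s
Δv = 21.5 cm/s, so v(10) = 10 + (21.5) = 31.5 cm/s.

31.5 cm/s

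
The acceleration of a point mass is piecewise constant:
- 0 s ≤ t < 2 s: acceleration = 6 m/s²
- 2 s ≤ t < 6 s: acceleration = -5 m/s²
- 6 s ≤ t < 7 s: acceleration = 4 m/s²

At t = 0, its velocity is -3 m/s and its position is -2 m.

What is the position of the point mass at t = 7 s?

On each constant-a segment, Δv = aΔt and Δx = v₀Δt + ½aΔt²; chain segment to segment.
0–2 s: v starts -3 m/s; Δx = -3·2 + ½·6·2² = 6 m; v ends 9 m/s.
2–6 s: v starts 9 m/s; Δx = 9·4 + ½·-5·4² = -4 m; v ends -11 m/s.
6–7 s: v starts -11 m/s; Δx = -11·1 + ½·4·1² = -9 m; v ends -7 m/s.
x(7) = -2 + Σ Δx = -9 m.

-9 m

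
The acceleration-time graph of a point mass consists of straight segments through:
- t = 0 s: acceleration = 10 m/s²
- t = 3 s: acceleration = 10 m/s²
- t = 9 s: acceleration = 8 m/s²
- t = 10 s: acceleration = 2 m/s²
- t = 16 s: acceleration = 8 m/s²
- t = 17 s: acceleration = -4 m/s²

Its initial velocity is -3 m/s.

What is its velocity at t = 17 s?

Δv equals the area under the a-t graph; then v = v₀ + Δv.
0–3 s: 10 × 3 = 30 m/s
3–9 s: ½(10 + 8)(6) = 54 m/s
9–10 s: ½(8 + 2)(1) = 5 m/s
10–16 s: ½(2 + 8)(6) = 30 m/s
16–17 s: ½(8 + -4)(1) = 2 m/s
Δv = 121 m/s, so v(17) = -3 + (121) = 118 m/s.

118 m/s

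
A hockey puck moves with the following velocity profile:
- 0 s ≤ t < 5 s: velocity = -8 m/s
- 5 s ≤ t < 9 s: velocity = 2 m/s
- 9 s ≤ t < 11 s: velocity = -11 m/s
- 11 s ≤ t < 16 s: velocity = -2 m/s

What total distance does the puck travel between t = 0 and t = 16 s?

Total distance travelled is ∫|v| dt — sum the magnitudes of each area piece.
0–5 s: |-8| × 5 = 40 m
5–9 s: |2| × 4 = 8 m
9–11 s: |-11| × 2 = 22 m
11–16 s: |-2| × 5 = 10 m
Total distance = 80 m

80 m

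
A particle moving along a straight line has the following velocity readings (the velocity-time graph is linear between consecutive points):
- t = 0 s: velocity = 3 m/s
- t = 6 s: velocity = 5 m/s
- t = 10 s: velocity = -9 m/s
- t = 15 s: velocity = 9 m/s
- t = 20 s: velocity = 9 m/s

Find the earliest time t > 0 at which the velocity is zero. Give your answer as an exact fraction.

t = 52/7 s

v changes sign on 6–10 s (from 5 to -9); the graph is linear there, so v = 0 at t = 6 + (-5)·(10 − 6)/(-9 − 5) = 52/7 s.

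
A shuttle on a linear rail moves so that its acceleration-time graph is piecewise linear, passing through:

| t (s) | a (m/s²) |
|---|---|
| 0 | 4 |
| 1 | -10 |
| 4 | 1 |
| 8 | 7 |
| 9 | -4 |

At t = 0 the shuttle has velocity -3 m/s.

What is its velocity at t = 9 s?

Δv equals the area under the a-t graph; then v = v₀ + Δv.
0–1 s: ½(4 + -10)(1) = -3 m/s
1–4 s: ½(-10 + 1)(3) = -13.5 m/s
4–8 s: ½(1 + 7)(4) = 16 m/s
8–9 s: ½(7 + -4)(1) = 1.5 m/s
Δv = 1 m/s, so v(9) = -3 + (1) = -2 m/s.

-2 m/s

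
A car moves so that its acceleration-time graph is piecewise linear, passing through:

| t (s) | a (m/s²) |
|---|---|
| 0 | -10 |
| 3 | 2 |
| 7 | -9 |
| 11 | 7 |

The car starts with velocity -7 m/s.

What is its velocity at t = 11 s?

-37 m/s

Δv equals the area under the a-t graph; then v = v₀ + Δv.
0–3 s: ½(-10 + 2)(3) = -12 m/s
3–7 s: ½(2 + -9)(4) = -14 m/s
7–11 s: ½(-9 + 7)(4) = -4 m/s
Δv = -30 m/s, so v(11) = -7 + (-30) = -37 m/s.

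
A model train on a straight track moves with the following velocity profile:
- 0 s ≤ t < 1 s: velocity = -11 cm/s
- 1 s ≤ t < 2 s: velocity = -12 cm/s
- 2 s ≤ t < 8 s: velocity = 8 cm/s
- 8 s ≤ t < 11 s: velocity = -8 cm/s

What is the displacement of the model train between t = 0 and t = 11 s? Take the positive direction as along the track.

Net displacement equals the area under the velocity-time graph (areas below the axis count negative).
0–1 s: -11 × 1 = -11 cm
1–2 s: -12 × 1 = -12 cm
2–8 s: 8 × 6 = 48 cm
8–11 s: -8 × 3 = -24 cm
Net displacement = 1 cm

1 cm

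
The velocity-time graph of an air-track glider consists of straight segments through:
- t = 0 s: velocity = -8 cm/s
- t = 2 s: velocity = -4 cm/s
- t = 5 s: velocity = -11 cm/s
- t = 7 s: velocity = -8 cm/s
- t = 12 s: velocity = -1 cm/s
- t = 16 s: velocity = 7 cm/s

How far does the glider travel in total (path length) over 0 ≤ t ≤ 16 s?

Distance (not displacement) is the total path length: add the absolute areas under v-t.
0–2 s: |½(-8 + -4)(2)| = 12 cm
2–5 s: |½(-4 + -11)(3)| = 22.5 cm
5–7 s: |½(-11 + -8)(2)| = 19 cm
7–12 s: |½(-8 + -1)(5)| = 22.5 cm
12–16 s: v = 0 at t = 12.5 s; triangle areas 0.25 + 12.25 = 12.5 cm
Total distance = 88.5 cm

88.5 cm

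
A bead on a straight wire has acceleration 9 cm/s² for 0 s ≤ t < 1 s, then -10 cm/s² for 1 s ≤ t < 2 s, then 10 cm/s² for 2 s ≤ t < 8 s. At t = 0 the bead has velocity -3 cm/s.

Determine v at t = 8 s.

Δv equals the area under the a-t graph; then v = v₀ + Δv.
0–1 s: 9 × 1 = 9 cm/s
1–2 s: -10 × 1 = -10 cm/s
2–8 s: 10 × 6 = 60 cm/s
Δv = 59 cm/s, so v(8) = -3 + (59) = 56 cm/s.

56 cm/s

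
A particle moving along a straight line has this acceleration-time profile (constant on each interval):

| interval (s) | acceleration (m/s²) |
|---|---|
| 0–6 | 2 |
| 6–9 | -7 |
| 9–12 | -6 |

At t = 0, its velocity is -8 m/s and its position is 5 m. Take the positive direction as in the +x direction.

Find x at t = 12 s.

On each constant-a segment, Δv = aΔt and Δx = v₀Δt + ½aΔt²; chain segment to segment.
0–6 s: v starts -8 m/s; Δx = -8·6 + ½·2·6² = -12 m; v ends 4 m/s.
6–9 s: v starts 4 m/s; Δx = 4·3 + ½·-7·3² = -19.5 m; v ends -17 m/s.
9–12 s: v starts -17 m/s; Δx = -17·3 + ½·-6·3² = -78 m; v ends -35 m/s.
x(12) = 5 + Σ Δx = -104.5 m.

-104.5 m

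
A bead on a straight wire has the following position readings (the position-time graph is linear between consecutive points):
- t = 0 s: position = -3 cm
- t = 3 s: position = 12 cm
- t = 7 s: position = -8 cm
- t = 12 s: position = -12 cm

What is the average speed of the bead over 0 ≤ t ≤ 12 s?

Average speed = (total path length)/(elapsed time); on a piecewise-linear x-t graph the path length is Σ|Δx|.
0–3 s: |Δx| = |12 − -3| = 15 cm
3–7 s: |Δx| = |-8 − 12| = 20 cm
7–12 s: |Δx| = |-12 − -8| = 4 cm
Total path = 39 cm; average speed = 39/12 = 3.25 cm/s.

3.25 cm/s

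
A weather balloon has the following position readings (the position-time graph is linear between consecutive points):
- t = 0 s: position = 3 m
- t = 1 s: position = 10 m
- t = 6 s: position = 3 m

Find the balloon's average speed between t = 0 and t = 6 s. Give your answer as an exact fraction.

Average speed = (total path length)/(elapsed time); on a piecewise-linear x-t graph the path length is Σ|Δx|.
0–1 s: |Δx| = |10 − 3| = 7 m
1–6 s: |Δx| = |3 − 10| = 7 m
Total path = 14 m; average speed = 14/6 = 7/3 m/s.

7/3 m/s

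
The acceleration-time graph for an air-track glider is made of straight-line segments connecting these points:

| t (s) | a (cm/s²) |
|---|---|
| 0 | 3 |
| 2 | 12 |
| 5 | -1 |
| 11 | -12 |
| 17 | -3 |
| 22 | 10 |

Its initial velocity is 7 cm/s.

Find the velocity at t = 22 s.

Δv equals the area under the a-t graph; then v = v₀ + Δv.
0–2 s: ½(3 + 12)(2) = 15 cm/s
2–5 s: ½(12 + -1)(3) = 16.5 cm/s
5–11 s: ½(-1 + -12)(6) = -39 cm/s
11–17 s: ½(-12 + -3)(6) = -45 cm/s
17–22 s: ½(-3 + 10)(5) = 17.5 cm/s
Δv = -35 cm/s, so v(22) = 7 + (-35) = -28 cm/s.

-28 cm/s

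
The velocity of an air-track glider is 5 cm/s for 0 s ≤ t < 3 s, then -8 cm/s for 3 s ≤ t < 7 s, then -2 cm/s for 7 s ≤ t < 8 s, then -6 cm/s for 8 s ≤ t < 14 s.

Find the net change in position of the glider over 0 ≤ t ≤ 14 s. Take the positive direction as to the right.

Displacement is the signed area under the v-t curve.
0–3 s: 5 × 3 = 15 cm
3–7 s: -8 × 4 = -32 cm
7–8 s: -2 × 1 = -2 cm
8–14 s: -6 × 6 = -36 cm
Net displacement = -55 cm

-55 cm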